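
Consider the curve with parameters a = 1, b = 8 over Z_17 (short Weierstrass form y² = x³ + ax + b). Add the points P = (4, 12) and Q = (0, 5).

(15, 7)

(4, 12) + (0, 5). λ = (5 - 12)/(0 - 4) ≡ 10/13 mod 17. 13⁻¹ ≡ 4 (mod 17), so λ ≡ 6.
  x = λ² - 4 - 0 = 36 - 4 ≡ 15; y = λ·(4 - 15) - 12 ≡ 7. → (15, 7)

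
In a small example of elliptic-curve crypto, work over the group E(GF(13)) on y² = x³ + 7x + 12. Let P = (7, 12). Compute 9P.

(7, 12)

Double-and-add on 9 = (1001)₂. Start with P = (7, 12) for the leading 1-bit.
double: tangent at (7, 12): λ = (3·7² + 7)/(2·12) ≡ 11/11. 11⁻¹ ≡ 6 (mod 13), so λ ≡ 11·6 ≡ 1.
  x = λ² - 7 - 7 = 1 - 14 ≡ 0; y = λ·(7 - 0) - 12 ≡ 8. → (0, 8)
double: tangent at (0, 8): λ = (3·0² + 7)/(2·8) ≡ 7/3. 3⁻¹ ≡ 9 (mod 13) since 3·9 = 27 ≡ 1, so λ ≡ 7·9 ≡ 11.
  x = λ² - 0 - 0 = 121 - 0 ≡ 4; y = λ·(0 - 4) - 8 ≡ 0. → (4, 0)
double: (4, 0) + (4, 0): same x and y₁ ≡ -y₂, so the sum is O.
add P: O + (7, 12) = (7, 12) (identity).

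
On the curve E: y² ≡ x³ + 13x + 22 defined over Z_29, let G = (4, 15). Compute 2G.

tangent at (4, 15): λ = (3·4² + 13)/(2·15) ≡ 3/1. 1⁻¹ ≡ 1 (mod 29) since 1·1 = 1 ≡ 1, so λ ≡ 3·1 ≡ 3.
  x = λ² - 4 - 4 = 9 - 8 ≡ 1; y = λ·(4 - 1) - 15 ≡ 23. → (1, 23)

(1, 23)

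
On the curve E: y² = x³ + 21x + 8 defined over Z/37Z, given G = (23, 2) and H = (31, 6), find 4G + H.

(31, 6)

First 4G:
Repeated addition: build up to 4G.
2G: tangent at (23, 2): λ = (3·23² + 21)/(2·2) ≡ 17/4. 4⁻¹ ≡ 28 (mod 37), so λ ≡ 17·28 ≡ 32.
  x = λ² - 23 - 23 = 1024 - 46 ≡ 16; y = λ·(23 - 16) - 2 ≡ 0. → (16, 0)
3G: (16, 0) + (23, 2). λ = (2 - 0)/(23 - 16) ≡ 2/7 mod 37. 7⁻¹ ≡ 16 (mod 37) since 7·16 = 112 ≡ 1, so λ ≡ 32.
  x = λ² - 16 - 23 = 1024 - 39 ≡ 23; y = λ·(16 - 23) - 0 ≡ 35. → (23, 35)
4G: (23, 35) + (23, 2): same x and y₁ ≡ -y₂, so the sum is O.
4G = O.
Finally 4G + H:
O + (31, 6) = (31, 6) (identity).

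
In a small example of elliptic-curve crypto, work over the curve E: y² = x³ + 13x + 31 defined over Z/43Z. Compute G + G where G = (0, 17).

tangent at (0, 17): λ = (3·0² + 13)/(2·17) ≡ 13/34. 34⁻¹ ≡ 19 (mod 43), so λ ≡ 13·19 ≡ 32.
  x = λ² - 0 - 0 = 1024 - 0 ≡ 35; y = λ·(0 - 35) - 17 ≡ 24. → (35, 24)

(35, 24)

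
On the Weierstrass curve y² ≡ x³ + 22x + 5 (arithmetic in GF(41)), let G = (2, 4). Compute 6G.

Double-and-add on 6 = (110)₂. Start with G = (2, 4) for the leading 1-bit.
double: tangent at (2, 4): λ = (3·2² + 22)/(2·4) ≡ 34/8. 8⁻¹ ≡ 36 (mod 41) since 8·36 = 288 ≡ 1, so λ ≡ 34·36 ≡ 35.
  x = λ² - 2 - 2 = 1225 - 4 ≡ 32; y = λ·(2 - 32) - 4 ≡ 12. → (32, 12)
add G: (32, 12) + (2, 4). λ = (4 - 12)/(2 - 32) ≡ 33/11 mod 41. 11⁻¹ ≡ 15 (mod 41), so λ ≡ 3.
  x = λ² - 32 - 2 = 9 - 34 ≡ 16; y = λ·(32 - 16) - 12 ≡ 36. → (16, 36)
double: tangent at (16, 36): λ = (3·16² + 22)/(2·36) ≡ 11/31. 31⁻¹ ≡ 4 (mod 41) since 31·4 = 124 ≡ 1, so λ ≡ 11·4 ≡ 3.
  x = λ² - 16 - 16 = 9 - 32 ≡ 18; y = λ·(16 - 18) - 36 ≡ 40. → (18, 40)

(18, 40)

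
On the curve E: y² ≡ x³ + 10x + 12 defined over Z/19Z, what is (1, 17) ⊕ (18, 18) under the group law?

(1, 17) + (18, 18). λ = (18 - 17)/(18 - 1) ≡ 1/17 mod 19. 17⁻¹ ≡ 9 (mod 19), so λ ≡ 9.
  x = λ² - 1 - 18 = 81 - 19 ≡ 5; y = λ·(1 - 5) - 17 ≡ 4. → (5, 4)

(5, 4)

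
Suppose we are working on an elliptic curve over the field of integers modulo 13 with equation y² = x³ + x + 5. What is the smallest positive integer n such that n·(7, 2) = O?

9

2P: tangent at (7, 2): λ = (3·7² + 1)/(2·2) ≡ 5/4. 4⁻¹ ≡ 10 (mod 13) since 4·10 = 40 ≡ 1, so λ ≡ 5·10 ≡ 11.
  x = λ² - 7 - 7 = 121 - 14 ≡ 3; y = λ·(7 - 3) - 2 ≡ 3. → (3, 3)
3P: (3, 3) + (7, 2). λ = (2 - 3)/(7 - 3) ≡ 12/4 mod 13. 4⁻¹ ≡ 10 (mod 13), so λ ≡ 3.
  x = λ² - 3 - 7 = 9 - 10 ≡ 12; y = λ·(3 - 12) - 3 ≡ 9. → (12, 9)
4P: (12, 9) + (7, 2). λ = (2 - 9)/(7 - 12) ≡ 6/8 mod 13. 8⁻¹ ≡ 5 (mod 13) since 8·5 = 40 ≡ 1, so λ ≡ 4.
  x = λ² - 12 - 7 = 16 - 19 ≡ 10; y = λ·(12 - 10) - 9 ≡ 12. → (10, 12)
5P: (10, 12) + (7, 2). λ = (2 - 12)/(7 - 10) ≡ 3/10 mod 13. 10⁻¹ ≡ 4 (mod 13) since 10·4 = 40 ≡ 1, so λ ≡ 12.
  x = λ² - 10 - 7 = 144 - 17 ≡ 10; y = λ·(10 - 10) - 12 ≡ 1. → (10, 1)
6P: (10, 1) + (7, 2). λ = (2 - 1)/(7 - 10) ≡ 1/10 mod 13. 10⁻¹ ≡ 4 (mod 13) since 10·4 = 40 ≡ 1, so λ ≡ 4.
  x = λ² - 10 - 7 = 16 - 17 ≡ 12; y = λ·(10 - 12) - 1 ≡ 4. → (12, 4)
7P: (12, 4) + (7, 2). λ = (2 - 4)/(7 - 12) ≡ 11/8 mod 13. 8⁻¹ ≡ 5 (mod 13) since 8·5 = 40 ≡ 1, so λ ≡ 3.
  x = λ² - 12 - 7 = 9 - 19 ≡ 3; y = λ·(12 - 3) - 4 ≡ 10. → (3, 10)
8P: (3, 10) + (7, 2). λ = (2 - 10)/(7 - 3) ≡ 5/4 mod 13. 4⁻¹ ≡ 10 (mod 13) since 4·10 = 40 ≡ 1, so λ ≡ 11.
  x = λ² - 3 - 7 = 121 - 10 ≡ 7; y = λ·(3 - 7) - 10 ≡ 11. → (7, 11)
9P: (7, 11) + (7, 2): same x and y₁ ≡ -y₂, so the sum is O.
9P = O, so the order is 9.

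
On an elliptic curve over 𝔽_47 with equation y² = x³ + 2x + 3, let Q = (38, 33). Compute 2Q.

tangent at (38, 33): λ = (3·38² + 2)/(2·33) ≡ 10/19. 19⁻¹ ≡ 5 (mod 47) since 19·5 = 95 ≡ 1, so λ ≡ 10·5 ≡ 3.
  x = λ² - 38 - 38 = 9 - 76 ≡ 27; y = λ·(38 - 27) - 33 ≡ 0. → (27, 0)

(27, 0)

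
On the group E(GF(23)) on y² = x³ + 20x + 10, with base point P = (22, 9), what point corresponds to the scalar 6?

Double-and-add on 6 = (110)₂. Start with P = (22, 9) for the leading 1-bit.
double: tangent at (22, 9): λ = (3·22² + 20)/(2·9) ≡ 0/18. 18⁻¹ ≡ 9 (mod 23), so λ ≡ 0·9 ≡ 0.
  x = λ² - 22 - 22 = 0 - 44 ≡ 2; y = λ·(22 - 2) - 9 ≡ 14. → (2, 14)
add P: (2, 14) + (22, 9). λ = (9 - 14)/(22 - 2) ≡ 18/20 mod 23. 20⁻¹ ≡ 15 (mod 23), so λ ≡ 17.
  x = λ² - 2 - 22 = 289 - 24 ≡ 12; y = λ·(2 - 12) - 14 ≡ 0. → (12, 0)
double: (12, 0) + (12, 0): same x and y₁ ≡ -y₂, so the sum is O.

O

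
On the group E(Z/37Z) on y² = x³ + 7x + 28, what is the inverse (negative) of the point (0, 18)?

(0, 19)

-(0, 18) = (0, -18 mod 37) = (0, 19).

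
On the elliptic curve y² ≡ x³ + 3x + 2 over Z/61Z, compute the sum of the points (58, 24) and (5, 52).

(58, 24) + (5, 52). λ = (52 - 24)/(5 - 58) ≡ 28/8 mod 61. 8⁻¹ ≡ 23 (mod 61) since 8·23 = 184 ≡ 1, so λ ≡ 34.
  x = λ² - 58 - 5 = 1156 - 63 ≡ 56; y = λ·(58 - 56) - 24 ≡ 44. → (56, 44)

(56, 44)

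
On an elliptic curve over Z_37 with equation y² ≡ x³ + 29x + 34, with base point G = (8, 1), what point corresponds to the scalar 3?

Repeated addition: build up to 3G.
2G: tangent at (8, 1): λ = (3·8² + 29)/(2·1) ≡ 36/2. 2⁻¹ ≡ 19 (mod 37) since 2·19 = 38 ≡ 1, so λ ≡ 36·19 ≡ 18.
  x = λ² - 8 - 8 = 324 - 16 ≡ 12; y = λ·(8 - 12) - 1 ≡ 1. → (12, 1)
3G: (12, 1) + (8, 1). λ = (1 - 1)/(8 - 12) ≡ 0/33 mod 37. 33⁻¹ ≡ 9 (mod 37), so λ ≡ 0.
  x = λ² - 12 - 8 = 0 - 20 ≡ 17; y = λ·(12 - 17) - 1 ≡ 36. → (17, 36)

(17, 36)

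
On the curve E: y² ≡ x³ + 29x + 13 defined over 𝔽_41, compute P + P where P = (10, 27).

tangent at (10, 27): λ = (3·10² + 29)/(2·27) ≡ 1/13. 13⁻¹ ≡ 19 (mod 41) since 13·19 = 247 ≡ 1, so λ ≡ 1·19 ≡ 19.
  x = λ² - 10 - 10 = 361 - 20 ≡ 13; y = λ·(10 - 13) - 27 ≡ 39. → (13, 39)

(13, 39)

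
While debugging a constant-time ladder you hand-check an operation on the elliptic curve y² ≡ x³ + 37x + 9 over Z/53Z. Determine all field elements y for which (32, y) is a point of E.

none

x³ + 37x + 9 = 33961 ≡ 41 (mod 53).
41 is a non-residue mod 53; no y exists.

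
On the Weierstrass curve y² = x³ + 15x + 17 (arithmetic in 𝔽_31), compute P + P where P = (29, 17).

tangent at (29, 17): λ = (3·29² + 15)/(2·17) ≡ 27/3. 3⁻¹ ≡ 21 (mod 31) since 3·21 = 63 ≡ 1, so λ ≡ 27·21 ≡ 9.
  x = λ² - 29 - 29 = 81 - 58 ≡ 23; y = λ·(29 - 23) - 17 ≡ 6. → (23, 6)

(23, 6)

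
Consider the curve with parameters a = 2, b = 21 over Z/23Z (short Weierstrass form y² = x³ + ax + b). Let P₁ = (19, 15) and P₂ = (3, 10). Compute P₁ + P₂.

(19, 15) + (3, 10). λ = (10 - 15)/(3 - 19) ≡ 18/7 mod 23. 7⁻¹ ≡ 10 (mod 23), so λ ≡ 19.
  x = λ² - 19 - 3 = 361 - 22 ≡ 17; y = λ·(19 - 17) - 15 ≡ 0. → (17, 0)

(17, 0)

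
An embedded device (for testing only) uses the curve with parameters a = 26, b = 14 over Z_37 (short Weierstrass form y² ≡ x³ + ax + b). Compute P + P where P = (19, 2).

tangent at (19, 2): λ = (3·19² + 26)/(2·2) ≡ 36/4. 4⁻¹ ≡ 28 (mod 37), so λ ≡ 36·28 ≡ 9.
  x = λ² - 19 - 19 = 81 - 38 ≡ 6; y = λ·(19 - 6) - 2 ≡ 4. → (6, 4)

(6, 4)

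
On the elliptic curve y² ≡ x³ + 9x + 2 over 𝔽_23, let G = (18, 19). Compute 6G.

Repeated addition: build up to 6G.
2G: tangent at (18, 19): λ = (3·18² + 9)/(2·19) ≡ 15/15. 15⁻¹ ≡ 20 (mod 23) since 15·20 = 300 ≡ 1, so λ ≡ 15·20 ≡ 1.
  x = λ² - 18 - 18 = 1 - 36 ≡ 11; y = λ·(18 - 11) - 19 ≡ 11. → (11, 11)
3G: (11, 11) + (18, 19). λ = (19 - 11)/(18 - 11) ≡ 8/7 mod 23. 7⁻¹ ≡ 10 (mod 23), so λ ≡ 11.
  x = λ² - 11 - 18 = 121 - 29 ≡ 0; y = λ·(11 - 0) - 11 ≡ 18. → (0, 18)
4G: (0, 18) + (18, 19). λ = (19 - 18)/(18 - 0) ≡ 1/18 mod 23. 18⁻¹ ≡ 9 (mod 23) since 18·9 = 162 ≡ 1, so λ ≡ 9.
  x = λ² - 0 - 18 = 81 - 18 ≡ 17; y = λ·(0 - 17) - 18 ≡ 13. → (17, 13)
5G: (17, 13) + (18, 19). λ = (19 - 13)/(18 - 17) ≡ 6/1 mod 23. 1⁻¹ ≡ 1 (mod 23), so λ ≡ 6.
  x = λ² - 17 - 18 = 36 - 35 ≡ 1; y = λ·(17 - 1) - 13 ≡ 14. → (1, 14)
6G: (1, 14) + (18, 19). λ = (19 - 14)/(18 - 1) ≡ 5/17 mod 23. 17⁻¹ ≡ 19 (mod 23) since 17·19 = 323 ≡ 1, so λ ≡ 3.
  x = λ² - 1 - 18 = 9 - 19 ≡ 13; y = λ·(1 - 13) - 14 ≡ 19. → (13, 19)

(13, 19)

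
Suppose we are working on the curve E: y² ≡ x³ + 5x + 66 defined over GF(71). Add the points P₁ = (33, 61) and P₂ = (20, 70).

(21, 29)

(33, 61) + (20, 70). λ = (70 - 61)/(20 - 33) ≡ 9/58 mod 71. 58⁻¹ ≡ 60 (mod 71) since 58·60 = 3480 ≡ 1, so λ ≡ 43.
  x = λ² - 33 - 20 = 1849 - 53 ≡ 21; y = λ·(33 - 21) - 61 ≡ 29. → (21, 29)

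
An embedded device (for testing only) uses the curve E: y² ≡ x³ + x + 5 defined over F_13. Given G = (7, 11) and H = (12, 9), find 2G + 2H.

(10, 12)

First 2G:
Repeated addition: build up to 2G.
2G: tangent at (7, 11): λ = (3·7² + 1)/(2·11) ≡ 5/9. 9⁻¹ ≡ 3 (mod 13), so λ ≡ 5·3 ≡ 2.
  x = λ² - 7 - 7 = 4 - 14 ≡ 3; y = λ·(7 - 3) - 11 ≡ 10. → (3, 10)
2G = (3, 10).
Next 2H:
Repeated addition: build up to 2H.
2H: tangent at (12, 9): λ = (3·12² + 1)/(2·9) ≡ 4/5. 5⁻¹ ≡ 8 (mod 13), so λ ≡ 4·8 ≡ 6.
  x = λ² - 12 - 12 = 36 - 24 ≡ 12; y = λ·(12 - 12) - 9 ≡ 4. → (12, 4)
2H = (12, 4).
Finally 2G + 2H:
(3, 10) + (12, 4). λ = (4 - 10)/(12 - 3) ≡ 7/9 mod 13. 9⁻¹ ≡ 3 (mod 13) since 9·3 = 27 ≡ 1, so λ ≡ 8.
  x = λ² - 3 - 12 = 64 - 15 ≡ 10; y = λ·(3 - 10) - 10 ≡ 12. → (10, 12)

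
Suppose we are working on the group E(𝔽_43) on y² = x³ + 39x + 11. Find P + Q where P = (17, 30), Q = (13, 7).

(17, 30) + (13, 7). λ = (7 - 30)/(13 - 17) ≡ 20/39 mod 43. 39⁻¹ ≡ 32 (mod 43), so λ ≡ 38.
  x = λ² - 17 - 13 = 1444 - 30 ≡ 38; y = λ·(17 - 38) - 30 ≡ 32. → (38, 32)

(38, 32)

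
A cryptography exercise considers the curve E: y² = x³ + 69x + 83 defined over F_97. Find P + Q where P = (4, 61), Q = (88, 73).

(7, 91)

(4, 61) + (88, 73). λ = (73 - 61)/(88 - 4) ≡ 12/84 mod 97. 84⁻¹ ≡ 82 (mod 97), so λ ≡ 14.
  x = λ² - 4 - 88 = 196 - 92 ≡ 7; y = λ·(4 - 7) - 61 ≡ 91. → (7, 91)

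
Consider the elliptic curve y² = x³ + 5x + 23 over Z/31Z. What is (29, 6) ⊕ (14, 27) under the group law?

(29, 6) + (14, 27). λ = (27 - 6)/(14 - 29) ≡ 21/16 mod 31. 16⁻¹ ≡ 2 (mod 31) since 16·2 = 32 ≡ 1, so λ ≡ 11.
  x = λ² - 29 - 14 = 121 - 43 ≡ 16; y = λ·(29 - 16) - 6 ≡ 13. → (16, 13)

(16, 13)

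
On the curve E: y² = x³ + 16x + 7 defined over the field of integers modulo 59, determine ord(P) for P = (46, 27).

2P: tangent at (46, 27): λ = (3·46² + 16)/(2·27) ≡ 51/54. 54⁻¹ ≡ 47 (mod 59), so λ ≡ 51·47 ≡ 37.
  x = λ² - 46 - 46 = 1369 - 92 ≡ 38; y = λ·(46 - 38) - 27 ≡ 33. → (38, 33)
3P: (38, 33) + (46, 27). λ = (27 - 33)/(46 - 38) ≡ 53/8 mod 59. 8⁻¹ ≡ 37 (mod 59), so λ ≡ 14.
  x = λ² - 38 - 46 = 196 - 84 ≡ 53; y = λ·(38 - 53) - 33 ≡ 52. → (53, 52)
4P: (53, 52) + (46, 27). λ = (27 - 52)/(46 - 53) ≡ 34/52 mod 59. 52⁻¹ ≡ 42 (mod 59), so λ ≡ 12.
  x = λ² - 53 - 46 = 144 - 99 ≡ 45; y = λ·(53 - 45) - 52 ≡ 44. → (45, 44)
5P: (45, 44) + (46, 27). λ = (27 - 44)/(46 - 45) ≡ 42/1 mod 59. 1⁻¹ ≡ 1 (mod 59) since 1·1 = 1 ≡ 1, so λ ≡ 42.
  x = λ² - 45 - 46 = 1764 - 91 ≡ 21; y = λ·(45 - 21) - 44 ≡ 20. → (21, 20)
6P: (21, 20) + (46, 27). λ = (27 - 20)/(46 - 21) ≡ 7/25 mod 59. 25⁻¹ ≡ 26 (mod 59), so λ ≡ 5.
  x = λ² - 21 - 46 = 25 - 67 ≡ 17; y = λ·(21 - 17) - 20 ≡ 0. → (17, 0)
7P: (17, 0) + (46, 27). λ = (27 - 0)/(46 - 17) ≡ 27/29 mod 59. 29⁻¹ ≡ 57 (mod 59), so λ ≡ 5.
  x = λ² - 17 - 46 = 25 - 63 ≡ 21; y = λ·(17 - 21) - 0 ≡ 39. → (21, 39)
8P: (21, 39) + (46, 27). λ = (27 - 39)/(46 - 21) ≡ 47/25 mod 59. 25⁻¹ ≡ 26 (mod 59) since 25·26 = 650 ≡ 1, so λ ≡ 42.
  x = λ² - 21 - 46 = 1764 - 67 ≡ 45; y = λ·(21 - 45) - 39 ≡ 15. → (45, 15)
9P: (45, 15) + (46, 27). λ = (27 - 15)/(46 - 45) ≡ 12/1 mod 59. 1⁻¹ ≡ 1 (mod 59), so λ ≡ 12.
  x = λ² - 45 - 46 = 144 - 91 ≡ 53; y = λ·(45 - 53) - 15 ≡ 7. → (53, 7)
10P: (53, 7) + (46, 27). λ = (27 - 7)/(46 - 53) ≡ 20/52 mod 59. 52⁻¹ ≡ 42 (mod 59) since 52·42 = 2184 ≡ 1, so λ ≡ 14.
  x = λ² - 53 - 46 = 196 - 99 ≡ 38; y = λ·(53 - 38) - 7 ≡ 26. → (38, 26)
11P: (38, 26) + (46, 27). λ = (27 - 26)/(46 - 38) ≡ 1/8 mod 59. 8⁻¹ ≡ 37 (mod 59), so λ ≡ 37.
  x = λ² - 38 - 46 = 1369 - 84 ≡ 46; y = λ·(38 - 46) - 26 ≡ 32. → (46, 32)
12P: (46, 32) + (46, 27): same x and y₁ ≡ -y₂, so the sum is O.
12P = O, so the order is 12.

12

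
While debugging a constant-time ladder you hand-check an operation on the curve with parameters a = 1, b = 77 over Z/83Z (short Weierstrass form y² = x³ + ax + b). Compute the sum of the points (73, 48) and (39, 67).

(63, 5)

(73, 48) + (39, 67). λ = (67 - 48)/(39 - 73) ≡ 19/49 mod 83. 49⁻¹ ≡ 61 (mod 83) since 49·61 = 2989 ≡ 1, so λ ≡ 80.
  x = λ² - 73 - 39 = 6400 - 112 ≡ 63; y = λ·(73 - 63) - 48 ≡ 5. → (63, 5)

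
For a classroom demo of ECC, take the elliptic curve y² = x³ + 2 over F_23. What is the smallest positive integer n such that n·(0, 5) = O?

2P: tangent at (0, 5): λ = (3·0² + 0)/(2·5) ≡ 0/10. 10⁻¹ ≡ 7 (mod 23), so λ ≡ 0·7 ≡ 0.
  x = λ² - 0 - 0 = 0 - 0 ≡ 0; y = λ·(0 - 0) - 5 ≡ 18. → (0, 18)
3P: (0, 18) + (0, 5): same x and y₁ ≡ -y₂, so the sum is O.
3P = O, so the order is 3.

3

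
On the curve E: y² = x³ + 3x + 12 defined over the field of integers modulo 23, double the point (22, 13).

tangent at (22, 13): λ = (3·22² + 3)/(2·13) ≡ 6/3. 3⁻¹ ≡ 8 (mod 23), so λ ≡ 6·8 ≡ 2.
  x = λ² - 22 - 22 = 4 - 44 ≡ 6; y = λ·(22 - 6) - 13 ≡ 19. → (6, 19)

(6, 19)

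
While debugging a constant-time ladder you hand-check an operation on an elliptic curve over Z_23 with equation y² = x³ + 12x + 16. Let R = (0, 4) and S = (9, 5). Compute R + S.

(0, 4) + (9, 5). λ = (5 - 4)/(9 - 0) ≡ 1/9 mod 23. 9⁻¹ ≡ 18 (mod 23), so λ ≡ 18.
  x = λ² - 0 - 9 = 324 - 9 ≡ 16; y = λ·(0 - 16) - 4 ≡ 7. → (16, 7)

(16, 7)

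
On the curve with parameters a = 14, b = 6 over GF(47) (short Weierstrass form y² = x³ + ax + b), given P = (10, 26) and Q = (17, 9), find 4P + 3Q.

First 4P:
Double-and-add on 4 = (100)₂. Start with P = (10, 26) for the leading 1-bit.
double: tangent at (10, 26): λ = (3·10² + 14)/(2·26) ≡ 32/5. 5⁻¹ ≡ 19 (mod 47), so λ ≡ 32·19 ≡ 44.
  x = λ² - 10 - 10 = 1936 - 20 ≡ 36; y = λ·(10 - 36) - 26 ≡ 5. → (36, 5)
double: tangent at (36, 5): λ = (3·36² + 14)/(2·5) ≡ 1/10. 10⁻¹ ≡ 33 (mod 47), so λ ≡ 1·33 ≡ 33.
  x = λ² - 36 - 36 = 1089 - 72 ≡ 30; y = λ·(36 - 30) - 5 ≡ 5. → (30, 5)
4P = (30, 5).
Next 3Q:
Repeated addition: build up to 3Q.
2Q: tangent at (17, 9): λ = (3·17² + 14)/(2·9) ≡ 35/18. 18⁻¹ ≡ 34 (mod 47), so λ ≡ 35·34 ≡ 15.
  x = λ² - 17 - 17 = 225 - 34 ≡ 3; y = λ·(17 - 3) - 9 ≡ 13. → (3, 13)
3Q: (3, 13) + (17, 9). λ = (9 - 13)/(17 - 3) ≡ 43/14 mod 47. 14⁻¹ ≡ 37 (mod 47), so λ ≡ 40.
  x = λ² - 3 - 17 = 1600 - 20 ≡ 29; y = λ·(3 - 29) - 13 ≡ 28. → (29, 28)
3Q = (29, 28).
Finally 4P + 3Q:
(30, 5) + (29, 28). λ = (28 - 5)/(29 - 30) ≡ 23/46 mod 47. 46⁻¹ ≡ 46 (mod 47), so λ ≡ 24.
  x = λ² - 30 - 29 = 576 - 59 ≡ 0; y = λ·(30 - 0) - 5 ≡ 10. → (0, 10)

(0, 10)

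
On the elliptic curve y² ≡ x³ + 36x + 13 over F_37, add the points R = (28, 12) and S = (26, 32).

(28, 12) + (26, 32). λ = (32 - 12)/(26 - 28) ≡ 20/35 mod 37. 35⁻¹ ≡ 18 (mod 37), so λ ≡ 27.
  x = λ² - 28 - 26 = 729 - 54 ≡ 9; y = λ·(28 - 9) - 12 ≡ 20. → (9, 20)

(9, 20)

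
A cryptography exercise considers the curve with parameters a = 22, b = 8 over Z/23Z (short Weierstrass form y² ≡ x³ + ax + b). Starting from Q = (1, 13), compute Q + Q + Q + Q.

Repeated addition: build up to 4Q.
2Q: tangent at (1, 13): λ = (3·1² + 22)/(2·13) ≡ 2/3. 3⁻¹ ≡ 8 (mod 23), so λ ≡ 2·8 ≡ 16.
  x = λ² - 1 - 1 = 256 - 2 ≡ 1; y = λ·(1 - 1) - 13 ≡ 10. → (1, 10)
3Q: (1, 10) + (1, 13): same x and y₁ ≡ -y₂, so the sum is O.
4Q: O + (1, 13) = (1, 13) (identity).

(1, 13)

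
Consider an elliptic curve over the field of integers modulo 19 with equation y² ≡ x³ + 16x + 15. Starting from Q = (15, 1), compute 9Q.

(6, 17)

Repeated addition: build up to 9Q.
2Q: tangent at (15, 1): λ = (3·15² + 16)/(2·1) ≡ 7/2. 2⁻¹ ≡ 10 (mod 19), so λ ≡ 7·10 ≡ 13.
  x = λ² - 15 - 15 = 169 - 30 ≡ 6; y = λ·(15 - 6) - 1 ≡ 2. → (6, 2)
3Q: (6, 2) + (15, 1). λ = (1 - 2)/(15 - 6) ≡ 18/9 mod 19. 9⁻¹ ≡ 17 (mod 19) since 9·17 = 153 ≡ 1, so λ ≡ 2.
  x = λ² - 6 - 15 = 4 - 21 ≡ 2; y = λ·(6 - 2) - 2 ≡ 6. → (2, 6)
4Q: (2, 6) + (15, 1). λ = (1 - 6)/(15 - 2) ≡ 14/13 mod 19. 13⁻¹ ≡ 3 (mod 19), so λ ≡ 4.
  x = λ² - 2 - 15 = 16 - 17 ≡ 18; y = λ·(2 - 18) - 6 ≡ 6. → (18, 6)
5Q: (18, 6) + (15, 1). λ = (1 - 6)/(15 - 18) ≡ 14/16 mod 19. 16⁻¹ ≡ 6 (mod 19), so λ ≡ 8.
  x = λ² - 18 - 15 = 64 - 33 ≡ 12; y = λ·(18 - 12) - 6 ≡ 4. → (12, 4)
6Q: (12, 4) + (15, 1). λ = (1 - 4)/(15 - 12) ≡ 16/3 mod 19. 3⁻¹ ≡ 13 (mod 19) since 3·13 = 39 ≡ 1, so λ ≡ 18.
  x = λ² - 12 - 15 = 324 - 27 ≡ 12; y = λ·(12 - 12) - 4 ≡ 15. → (12, 15)
7Q: (12, 15) + (15, 1). λ = (1 - 15)/(15 - 12) ≡ 5/3 mod 19. 3⁻¹ ≡ 13 (mod 19) since 3·13 = 39 ≡ 1, so λ ≡ 8.
  x = λ² - 12 - 15 = 64 - 27 ≡ 18; y = λ·(12 - 18) - 15 ≡ 13. → (18, 13)
8Q: (18, 13) + (15, 1). λ = (1 - 13)/(15 - 18) ≡ 7/16 mod 19. 16⁻¹ ≡ 6 (mod 19), so λ ≡ 4.
  x = λ² - 18 - 15 = 16 - 33 ≡ 2; y = λ·(18 - 2) - 13 ≡ 13. → (2, 13)
9Q: (2, 13) + (15, 1). λ = (1 - 13)/(15 - 2) ≡ 7/13 mod 19. 13⁻¹ ≡ 3 (mod 19), so λ ≡ 2.
  x = λ² - 2 - 15 = 4 - 17 ≡ 6; y = λ·(2 - 6) - 13 ≡ 17. → (6, 17)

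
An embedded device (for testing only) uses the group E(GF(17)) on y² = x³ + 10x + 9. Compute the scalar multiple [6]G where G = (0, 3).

(0, 3)

Repeated addition: build up to 6G.
2G: tangent at (0, 3): λ = (3·0² + 10)/(2·3) ≡ 10/6. 6⁻¹ ≡ 3 (mod 17) since 6·3 = 18 ≡ 1, so λ ≡ 10·3 ≡ 13.
  x = λ² - 0 - 0 = 169 - 0 ≡ 16; y = λ·(0 - 16) - 3 ≡ 10. → (16, 10)
3G: (16, 10) + (0, 3). λ = (3 - 10)/(0 - 16) ≡ 10/1 mod 17. 1⁻¹ ≡ 1 (mod 17), so λ ≡ 10.
  x = λ² - 16 - 0 = 100 - 16 ≡ 16; y = λ·(16 - 16) - 10 ≡ 7. → (16, 7)
4G: (16, 7) + (0, 3). λ = (3 - 7)/(0 - 16) ≡ 13/1 mod 17. 1⁻¹ ≡ 1 (mod 17), so λ ≡ 13.
  x = λ² - 16 - 0 = 169 - 16 ≡ 0; y = λ·(16 - 0) - 7 ≡ 14. → (0, 14)
5G: (0, 14) + (0, 3): same x and y₁ ≡ -y₂, so the sum is 𝒪.
6G: 𝒪 + (0, 3) = (0, 3) (identity).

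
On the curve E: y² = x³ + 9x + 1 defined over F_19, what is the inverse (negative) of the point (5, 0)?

-(5, 0) = (5, -0 mod 19) = (5, 0).

(5, 0)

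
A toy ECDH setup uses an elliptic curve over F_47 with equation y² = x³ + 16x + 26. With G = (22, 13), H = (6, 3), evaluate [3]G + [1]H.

(25, 20)

First 3G:
Repeated addition: build up to 3G.
2G: tangent at (22, 13): λ = (3·22² + 16)/(2·13) ≡ 11/26. 26⁻¹ ≡ 38 (mod 47), so λ ≡ 11·38 ≡ 42.
  x = λ² - 22 - 22 = 1764 - 44 ≡ 28; y = λ·(22 - 28) - 13 ≡ 17. → (28, 17)
3G: (28, 17) + (22, 13). λ = (13 - 17)/(22 - 28) ≡ 43/41 mod 47. 41⁻¹ ≡ 39 (mod 47), so λ ≡ 32.
  x = λ² - 28 - 22 = 1024 - 50 ≡ 34; y = λ·(28 - 34) - 17 ≡ 26. → (34, 26)
3G = (34, 26).
Finally 3G + H:
(34, 26) + (6, 3). λ = (3 - 26)/(6 - 34) ≡ 24/19 mod 47. 19⁻¹ ≡ 5 (mod 47) since 19·5 = 95 ≡ 1, so λ ≡ 26.
  x = λ² - 34 - 6 = 676 - 40 ≡ 25; y = λ·(34 - 25) - 26 ≡ 20. → (25, 20)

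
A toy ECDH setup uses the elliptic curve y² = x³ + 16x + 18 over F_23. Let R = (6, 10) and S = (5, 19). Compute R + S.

(1, 14)

(6, 10) + (5, 19). λ = (19 - 10)/(5 - 6) ≡ 9/22 mod 23. 22⁻¹ ≡ 22 (mod 23) since 22·22 = 484 ≡ 1, so λ ≡ 14.
  x = λ² - 6 - 5 = 196 - 11 ≡ 1; y = λ·(6 - 1) - 10 ≡ 14. → (1, 14)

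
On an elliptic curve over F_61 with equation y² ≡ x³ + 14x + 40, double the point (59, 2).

(31, 58)

tangent at (59, 2): λ = (3·59² + 14)/(2·2) ≡ 26/4. 4⁻¹ ≡ 46 (mod 61), so λ ≡ 26·46 ≡ 37.
  x = λ² - 59 - 59 = 1369 - 118 ≡ 31; y = λ·(59 - 31) - 2 ≡ 58. → (31, 58)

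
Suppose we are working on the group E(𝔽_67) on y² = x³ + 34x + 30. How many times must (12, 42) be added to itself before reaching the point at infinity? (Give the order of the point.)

9

2P: tangent at (12, 42): λ = (3·12² + 34)/(2·42) ≡ 64/17. 17⁻¹ ≡ 4 (mod 67), so λ ≡ 64·4 ≡ 55.
  x = λ² - 12 - 12 = 3025 - 24 ≡ 53; y = λ·(12 - 53) - 42 ≡ 48. → (53, 48)
3P: (53, 48) + (12, 42). λ = (42 - 48)/(12 - 53) ≡ 61/26 mod 67. 26⁻¹ ≡ 49 (mod 67), so λ ≡ 41.
  x = λ² - 53 - 12 = 1681 - 65 ≡ 8; y = λ·(53 - 8) - 48 ≡ 55. → (8, 55)
4P: (8, 55) + (12, 42). λ = (42 - 55)/(12 - 8) ≡ 54/4 mod 67. 4⁻¹ ≡ 17 (mod 67) since 4·17 = 68 ≡ 1, so λ ≡ 47.
  x = λ² - 8 - 12 = 2209 - 20 ≡ 45; y = λ·(8 - 45) - 55 ≡ 15. → (45, 15)
5P: (45, 15) + (12, 42). λ = (42 - 15)/(12 - 45) ≡ 27/34 mod 67. 34⁻¹ ≡ 2 (mod 67), so λ ≡ 54.
  x = λ² - 45 - 12 = 2916 - 57 ≡ 45; y = λ·(45 - 45) - 15 ≡ 52. → (45, 52)
6P: (45, 52) + (12, 42). λ = (42 - 52)/(12 - 45) ≡ 57/34 mod 67. 34⁻¹ ≡ 2 (mod 67), so λ ≡ 47.
  x = λ² - 45 - 12 = 2209 - 57 ≡ 8; y = λ·(45 - 8) - 52 ≡ 12. → (8, 12)
7P: (8, 12) + (12, 42). λ = (42 - 12)/(12 - 8) ≡ 30/4 mod 67. 4⁻¹ ≡ 17 (mod 67), so λ ≡ 41.
  x = λ² - 8 - 12 = 1681 - 20 ≡ 53; y = λ·(8 - 53) - 12 ≡ 19. → (53, 19)
8P: (53, 19) + (12, 42). λ = (42 - 19)/(12 - 53) ≡ 23/26 mod 67. 26⁻¹ ≡ 49 (mod 67) since 26·49 = 1274 ≡ 1, so λ ≡ 55.
  x = λ² - 53 - 12 = 3025 - 65 ≡ 12; y = λ·(53 - 12) - 19 ≡ 25. → (12, 25)
9P: (12, 25) + (12, 42): same x and y₁ ≡ -y₂, so the sum is the point at infinity.
9P = the point at infinity, so the order is 9.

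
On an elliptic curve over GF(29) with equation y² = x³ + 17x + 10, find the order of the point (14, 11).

2P: tangent at (14, 11): λ = (3·14² + 17)/(2·11) ≡ 25/22. 22⁻¹ ≡ 4 (mod 29), so λ ≡ 25·4 ≡ 13.
  x = λ² - 14 - 14 = 169 - 28 ≡ 25; y = λ·(14 - 25) - 11 ≡ 20. → (25, 20)
3P: (25, 20) + (14, 11). λ = (11 - 20)/(14 - 25) ≡ 20/18 mod 29. 18⁻¹ ≡ 21 (mod 29) since 18·21 = 378 ≡ 1, so λ ≡ 14.
  x = λ² - 25 - 14 = 196 - 39 ≡ 12; y = λ·(25 - 12) - 20 ≡ 17. → (12, 17)
4P: (12, 17) + (14, 11). λ = (11 - 17)/(14 - 12) ≡ 23/2 mod 29. 2⁻¹ ≡ 15 (mod 29), so λ ≡ 26.
  x = λ² - 12 - 14 = 676 - 26 ≡ 12; y = λ·(12 - 12) - 17 ≡ 12. → (12, 12)
5P: (12, 12) + (14, 11). λ = (11 - 12)/(14 - 12) ≡ 28/2 mod 29. 2⁻¹ ≡ 15 (mod 29), so λ ≡ 14.
  x = λ² - 12 - 14 = 196 - 26 ≡ 25; y = λ·(12 - 25) - 12 ≡ 9. → (25, 9)
6P: (25, 9) + (14, 11). λ = (11 - 9)/(14 - 25) ≡ 2/18 mod 29. 18⁻¹ ≡ 21 (mod 29) since 18·21 = 378 ≡ 1, so λ ≡ 13.
  x = λ² - 25 - 14 = 169 - 39 ≡ 14; y = λ·(25 - 14) - 9 ≡ 18. → (14, 18)
7P: (14, 18) + (14, 11): same x and y₁ ≡ -y₂, so the sum is 𝒪.
7P = 𝒪, so the order is 7.

7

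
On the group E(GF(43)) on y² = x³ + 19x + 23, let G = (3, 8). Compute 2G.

tangent at (3, 8): λ = (3·3² + 19)/(2·8) ≡ 3/16. 16⁻¹ ≡ 35 (mod 43) since 16·35 = 560 ≡ 1, so λ ≡ 3·35 ≡ 19.
  x = λ² - 3 - 3 = 361 - 6 ≡ 11; y = λ·(3 - 11) - 8 ≡ 12. → (11, 12)

(11, 12)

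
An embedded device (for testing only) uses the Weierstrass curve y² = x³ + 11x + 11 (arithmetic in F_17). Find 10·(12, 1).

Write G = (12, 1).
Double-and-add on 10 = (1010)₂. Start with G = (12, 1) for the leading 1-bit.
double: tangent at (12, 1): λ = (3·12² + 11)/(2·1) ≡ 1/2. 2⁻¹ ≡ 9 (mod 17), so λ ≡ 1·9 ≡ 9.
  x = λ² - 12 - 12 = 81 - 24 ≡ 6; y = λ·(12 - 6) - 1 ≡ 2. → (6, 2)
double: tangent at (6, 2): λ = (3·6² + 11)/(2·2) ≡ 0/4. 4⁻¹ ≡ 13 (mod 17), so λ ≡ 0·13 ≡ 0.
  x = λ² - 6 - 6 = 0 - 12 ≡ 5; y = λ·(6 - 5) - 2 ≡ 15. → (5, 15)
add G: (5, 15) + (12, 1). λ = (1 - 15)/(12 - 5) ≡ 3/7 mod 17. 7⁻¹ ≡ 5 (mod 17), so λ ≡ 15.
  x = λ² - 5 - 12 = 225 - 17 ≡ 4; y = λ·(5 - 4) - 15 ≡ 0. → (4, 0)
double: (4, 0) + (4, 0): same x and y₁ ≡ -y₂, so the sum is 𝒪.

O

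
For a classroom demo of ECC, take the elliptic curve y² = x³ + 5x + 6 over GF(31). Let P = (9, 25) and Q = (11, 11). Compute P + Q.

(29, 22)

(9, 25) + (11, 11). λ = (11 - 25)/(11 - 9) ≡ 17/2 mod 31. 2⁻¹ ≡ 16 (mod 31), so λ ≡ 24.
  x = λ² - 9 - 11 = 576 - 20 ≡ 29; y = λ·(9 - 29) - 25 ≡ 22. → (29, 22)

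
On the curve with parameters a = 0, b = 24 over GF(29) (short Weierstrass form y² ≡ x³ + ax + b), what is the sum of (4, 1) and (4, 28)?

O

The two points share x = 4 and their y-coordinates satisfy 1 + 28 ≡ 0 (mod 29), so they are inverses. Their sum is O.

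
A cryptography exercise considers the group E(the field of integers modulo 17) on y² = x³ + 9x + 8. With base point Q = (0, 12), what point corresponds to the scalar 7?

(0, 5)

Double-and-add on 7 = (111)₂. Start with Q = (0, 12) for the leading 1-bit.
double: tangent at (0, 12): λ = (3·0² + 9)/(2·12) ≡ 9/7. 7⁻¹ ≡ 5 (mod 17), so λ ≡ 9·5 ≡ 11.
  x = λ² - 0 - 0 = 121 - 0 ≡ 2; y = λ·(0 - 2) - 12 ≡ 0. → (2, 0)
add Q: (2, 0) + (0, 12). λ = (12 - 0)/(0 - 2) ≡ 12/15 mod 17. 15⁻¹ ≡ 8 (mod 17), so λ ≡ 11.
  x = λ² - 2 - 0 = 121 - 2 ≡ 0; y = λ·(2 - 0) - 0 ≡ 5. → (0, 5)
double: tangent at (0, 5): λ = (3·0² + 9)/(2·5) ≡ 9/10. 10⁻¹ ≡ 12 (mod 17) since 10·12 = 120 ≡ 1, so λ ≡ 9·12 ≡ 6.
  x = λ² - 0 - 0 = 36 - 0 ≡ 2; y = λ·(0 - 2) - 5 ≡ 0. → (2, 0)
add Q: (2, 0) + (0, 12). λ = (12 - 0)/(0 - 2) ≡ 12/15 mod 17. 15⁻¹ ≡ 8 (mod 17) since 15·8 = 120 ≡ 1, so λ ≡ 11.
  x = λ² - 2 - 0 = 121 - 2 ≡ 0; y = λ·(2 - 0) - 0 ≡ 5. → (0, 5)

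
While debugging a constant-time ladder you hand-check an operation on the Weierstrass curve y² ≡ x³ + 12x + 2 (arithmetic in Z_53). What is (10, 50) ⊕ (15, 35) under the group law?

(37, 31)

(10, 50) + (15, 35). λ = (35 - 50)/(15 - 10) ≡ 38/5 mod 53. 5⁻¹ ≡ 32 (mod 53), so λ ≡ 50.
  x = λ² - 10 - 15 = 2500 - 25 ≡ 37; y = λ·(10 - 37) - 50 ≡ 31. → (37, 31)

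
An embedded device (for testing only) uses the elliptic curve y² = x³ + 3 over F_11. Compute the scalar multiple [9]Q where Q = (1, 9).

Repeated addition: build up to 9Q.
2Q: tangent at (1, 9): λ = (3·1² + 0)/(2·9) ≡ 3/7. 7⁻¹ ≡ 8 (mod 11), so λ ≡ 3·8 ≡ 2.
  x = λ² - 1 - 1 = 4 - 2 ≡ 2; y = λ·(1 - 2) - 9 ≡ 0. → (2, 0)
3Q: (2, 0) + (1, 9). λ = (9 - 0)/(1 - 2) ≡ 9/10 mod 11. 10⁻¹ ≡ 10 (mod 11) since 10·10 = 100 ≡ 1, so λ ≡ 2.
  x = λ² - 2 - 1 = 4 - 3 ≡ 1; y = λ·(2 - 1) - 0 ≡ 2. → (1, 2)
4Q: (1, 2) + (1, 9): same x and y₁ ≡ -y₂, so the sum is O.
5Q: O + (1, 9) = (1, 9) (identity).
6Q: tangent at (1, 9): λ = (3·1² + 0)/(2·9) ≡ 3/7. 7⁻¹ ≡ 8 (mod 11), so λ ≡ 3·8 ≡ 2.
  x = λ² - 1 - 1 = 4 - 2 ≡ 2; y = λ·(1 - 2) - 9 ≡ 0. → (2, 0)
7Q: (2, 0) + (1, 9). λ = (9 - 0)/(1 - 2) ≡ 9/10 mod 11. 10⁻¹ ≡ 10 (mod 11), so λ ≡ 2.
  x = λ² - 2 - 1 = 4 - 3 ≡ 1; y = λ·(2 - 1) - 0 ≡ 2. → (1, 2)
8Q: (1, 2) + (1, 9): same x and y₁ ≡ -y₂, so the sum is O.
9Q: O + (1, 9) = (1, 9) (identity).

(1, 9)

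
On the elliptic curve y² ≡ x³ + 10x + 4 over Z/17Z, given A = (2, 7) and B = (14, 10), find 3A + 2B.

First 3A:
Repeated addition: build up to 3A.
2A: tangent at (2, 7): λ = (3·2² + 10)/(2·7) ≡ 5/14. 14⁻¹ ≡ 11 (mod 17), so λ ≡ 5·11 ≡ 4.
  x = λ² - 2 - 2 = 16 - 4 ≡ 12; y = λ·(2 - 12) - 7 ≡ 4. → (12, 4)
3A: (12, 4) + (2, 7). λ = (7 - 4)/(2 - 12) ≡ 3/7 mod 17. 7⁻¹ ≡ 5 (mod 17) since 7·5 = 35 ≡ 1, so λ ≡ 15.
  x = λ² - 12 - 2 = 225 - 14 ≡ 7; y = λ·(12 - 7) - 4 ≡ 3. → (7, 3)
3A = (7, 3).
Next 2B:
Repeated addition: build up to 2B.
2B: tangent at (14, 10): λ = (3·14² + 10)/(2·10) ≡ 3/3. 3⁻¹ ≡ 6 (mod 17) since 3·6 = 18 ≡ 1, so λ ≡ 3·6 ≡ 1.
  x = λ² - 14 - 14 = 1 - 28 ≡ 7; y = λ·(14 - 7) - 10 ≡ 14. → (7, 14)
2B = (7, 14).
Finally 3A + 2B:
(7, 3) + (7, 14): same x and y₁ ≡ -y₂, so the sum is 𝒪.

O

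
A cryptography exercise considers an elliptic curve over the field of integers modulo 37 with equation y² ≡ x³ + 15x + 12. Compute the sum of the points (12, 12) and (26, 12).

(36, 25)

(12, 12) + (26, 12). λ = (12 - 12)/(26 - 12) ≡ 0/14 mod 37. 14⁻¹ ≡ 8 (mod 37), so λ ≡ 0.
  x = λ² - 12 - 26 = 0 - 38 ≡ 36; y = λ·(12 - 36) - 12 ≡ 25. → (36, 25)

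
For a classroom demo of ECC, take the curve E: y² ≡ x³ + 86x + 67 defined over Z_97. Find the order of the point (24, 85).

9

2P: tangent at (24, 85): λ = (3·24² + 86)/(2·85) ≡ 68/73. 73⁻¹ ≡ 4 (mod 97), so λ ≡ 68·4 ≡ 78.
  x = λ² - 24 - 24 = 6084 - 48 ≡ 22; y = λ·(24 - 22) - 85 ≡ 71. → (22, 71)
3P: (22, 71) + (24, 85). λ = (85 - 71)/(24 - 22) ≡ 14/2 mod 97. 2⁻¹ ≡ 49 (mod 97), so λ ≡ 7.
  x = λ² - 22 - 24 = 49 - 46 ≡ 3; y = λ·(22 - 3) - 71 ≡ 62. → (3, 62)
4P: (3, 62) + (24, 85). λ = (85 - 62)/(24 - 3) ≡ 23/21 mod 97. 21⁻¹ ≡ 37 (mod 97), so λ ≡ 75.
  x = λ² - 3 - 24 = 5625 - 27 ≡ 69; y = λ·(3 - 69) - 62 ≡ 32. → (69, 32)
5P: (69, 32) + (24, 85). λ = (85 - 32)/(24 - 69) ≡ 53/52 mod 97. 52⁻¹ ≡ 28 (mod 97), so λ ≡ 29.
  x = λ² - 69 - 24 = 841 - 93 ≡ 69; y = λ·(69 - 69) - 32 ≡ 65. → (69, 65)
6P: (69, 65) + (24, 85). λ = (85 - 65)/(24 - 69) ≡ 20/52 mod 97. 52⁻¹ ≡ 28 (mod 97) since 52·28 = 1456 ≡ 1, so λ ≡ 75.
  x = λ² - 69 - 24 = 5625 - 93 ≡ 3; y = λ·(69 - 3) - 65 ≡ 35. → (3, 35)
7P: (3, 35) + (24, 85). λ = (85 - 35)/(24 - 3) ≡ 50/21 mod 97. 21⁻¹ ≡ 37 (mod 97), so λ ≡ 7.
  x = λ² - 3 - 24 = 49 - 27 ≡ 22; y = λ·(3 - 22) - 35 ≡ 26. → (22, 26)
8P: (22, 26) + (24, 85). λ = (85 - 26)/(24 - 22) ≡ 59/2 mod 97. 2⁻¹ ≡ 49 (mod 97) since 2·49 = 98 ≡ 1, so λ ≡ 78.
  x = λ² - 22 - 24 = 6084 - 46 ≡ 24; y = λ·(22 - 24) - 26 ≡ 12. → (24, 12)
9P: (24, 12) + (24, 85): same x and y₁ ≡ -y₂, so the sum is 𝒪.
9P = 𝒪, so the order is 9.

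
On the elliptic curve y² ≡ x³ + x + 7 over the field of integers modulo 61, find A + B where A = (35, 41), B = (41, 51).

(35, 41) + (41, 51). λ = (51 - 41)/(41 - 35) ≡ 10/6 mod 61. 6⁻¹ ≡ 51 (mod 61) since 6·51 = 306 ≡ 1, so λ ≡ 22.
  x = λ² - 35 - 41 = 484 - 76 ≡ 42; y = λ·(35 - 42) - 41 ≡ 49. → (42, 49)

(42, 49)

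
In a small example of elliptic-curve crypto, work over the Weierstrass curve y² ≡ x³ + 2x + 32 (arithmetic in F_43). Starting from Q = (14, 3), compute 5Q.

(8, 42)

Repeated addition: build up to 5Q.
2Q: tangent at (14, 3): λ = (3·14² + 2)/(2·3) ≡ 31/6. 6⁻¹ ≡ 36 (mod 43) since 6·36 = 216 ≡ 1, so λ ≡ 31·36 ≡ 41.
  x = λ² - 14 - 14 = 1681 - 28 ≡ 19; y = λ·(14 - 19) - 3 ≡ 7. → (19, 7)
3Q: (19, 7) + (14, 3). λ = (3 - 7)/(14 - 19) ≡ 39/38 mod 43. 38⁻¹ ≡ 17 (mod 43) since 38·17 = 646 ≡ 1, so λ ≡ 18.
  x = λ² - 19 - 14 = 324 - 33 ≡ 33; y = λ·(19 - 33) - 7 ≡ 42. → (33, 42)
4Q: (33, 42) + (14, 3). λ = (3 - 42)/(14 - 33) ≡ 4/24 mod 43. 24⁻¹ ≡ 9 (mod 43), so λ ≡ 36.
  x = λ² - 33 - 14 = 1296 - 47 ≡ 2; y = λ·(33 - 2) - 42 ≡ 42. → (2, 42)
5Q: (2, 42) + (14, 3). λ = (3 - 42)/(14 - 2) ≡ 4/12 mod 43. 12⁻¹ ≡ 18 (mod 43), so λ ≡ 29.
  x = λ² - 2 - 14 = 841 - 16 ≡ 8; y = λ·(2 - 8) - 42 ≡ 42. → (8, 42)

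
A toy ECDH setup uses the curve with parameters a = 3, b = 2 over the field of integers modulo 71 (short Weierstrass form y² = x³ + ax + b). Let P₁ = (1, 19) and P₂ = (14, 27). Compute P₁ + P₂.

(61, 26)

(1, 19) + (14, 27). λ = (27 - 19)/(14 - 1) ≡ 8/13 mod 71. 13⁻¹ ≡ 11 (mod 71), so λ ≡ 17.
  x = λ² - 1 - 14 = 289 - 15 ≡ 61; y = λ·(1 - 61) - 19 ≡ 26. → (61, 26)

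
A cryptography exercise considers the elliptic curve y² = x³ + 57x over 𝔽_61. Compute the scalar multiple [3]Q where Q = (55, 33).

Repeated addition: build up to 3Q.
2Q: tangent at (55, 33): λ = (3·55² + 57)/(2·33) ≡ 43/5. 5⁻¹ ≡ 49 (mod 61), so λ ≡ 43·49 ≡ 33.
  x = λ² - 55 - 55 = 1089 - 110 ≡ 3; y = λ·(55 - 3) - 33 ≡ 36. → (3, 36)
3Q: (3, 36) + (55, 33). λ = (33 - 36)/(55 - 3) ≡ 58/52 mod 61. 52⁻¹ ≡ 27 (mod 61), so λ ≡ 41.
  x = λ² - 3 - 55 = 1681 - 58 ≡ 37; y = λ·(3 - 37) - 36 ≡ 34. → (37, 34)

(37, 34)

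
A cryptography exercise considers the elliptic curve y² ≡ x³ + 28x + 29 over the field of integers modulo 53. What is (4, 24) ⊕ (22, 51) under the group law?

(16, 11)

(4, 24) + (22, 51). λ = (51 - 24)/(22 - 4) ≡ 27/18 mod 53. 18⁻¹ ≡ 3 (mod 53), so λ ≡ 28.
  x = λ² - 4 - 22 = 784 - 26 ≡ 16; y = λ·(4 - 16) - 24 ≡ 11. → (16, 11)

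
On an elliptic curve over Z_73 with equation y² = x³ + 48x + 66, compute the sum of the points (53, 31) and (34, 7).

(61, 5)

(53, 31) + (34, 7). λ = (7 - 31)/(34 - 53) ≡ 49/54 mod 73. 54⁻¹ ≡ 23 (mod 73) since 54·23 = 1242 ≡ 1, so λ ≡ 32.
  x = λ² - 53 - 34 = 1024 - 87 ≡ 61; y = λ·(53 - 61) - 31 ≡ 5. → (61, 5)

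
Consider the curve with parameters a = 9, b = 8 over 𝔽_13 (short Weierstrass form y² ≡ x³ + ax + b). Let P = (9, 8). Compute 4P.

Repeated addition: build up to 4P.
2P: tangent at (9, 8): λ = (3·9² + 9)/(2·8) ≡ 5/3. 3⁻¹ ≡ 9 (mod 13), so λ ≡ 5·9 ≡ 6.
  x = λ² - 9 - 9 = 36 - 18 ≡ 5; y = λ·(9 - 5) - 8 ≡ 3. → (5, 3)
3P: (5, 3) + (9, 8). λ = (8 - 3)/(9 - 5) ≡ 5/4 mod 13. 4⁻¹ ≡ 10 (mod 13), so λ ≡ 11.
  x = λ² - 5 - 9 = 121 - 14 ≡ 3; y = λ·(5 - 3) - 3 ≡ 6. → (3, 6)
4P: (3, 6) + (9, 8). λ = (8 - 6)/(9 - 3) ≡ 2/6 mod 13. 6⁻¹ ≡ 11 (mod 13), so λ ≡ 9.
  x = λ² - 3 - 9 = 81 - 12 ≡ 4; y = λ·(3 - 4) - 6 ≡ 11. → (4, 11)

(4, 11)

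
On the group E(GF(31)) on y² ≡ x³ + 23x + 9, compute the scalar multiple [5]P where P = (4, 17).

Repeated addition: build up to 5P.
2P: tangent at (4, 17): λ = (3·4² + 23)/(2·17) ≡ 9/3. 3⁻¹ ≡ 21 (mod 31), so λ ≡ 9·21 ≡ 3.
  x = λ² - 4 - 4 = 9 - 8 ≡ 1; y = λ·(4 - 1) - 17 ≡ 23. → (1, 23)
3P: (1, 23) + (4, 17). λ = (17 - 23)/(4 - 1) ≡ 25/3 mod 31. 3⁻¹ ≡ 21 (mod 31), so λ ≡ 29.
  x = λ² - 1 - 4 = 841 - 5 ≡ 30; y = λ·(1 - 30) - 23 ≡ 4. → (30, 4)
4P: (30, 4) + (4, 17). λ = (17 - 4)/(4 - 30) ≡ 13/5 mod 31. 5⁻¹ ≡ 25 (mod 31) since 5·25 = 125 ≡ 1, so λ ≡ 15.
  x = λ² - 30 - 4 = 225 - 34 ≡ 5; y = λ·(30 - 5) - 4 ≡ 30. → (5, 30)
5P: (5, 30) + (4, 17). λ = (17 - 30)/(4 - 5) ≡ 18/30 mod 31. 30⁻¹ ≡ 30 (mod 31), so λ ≡ 13.
  x = λ² - 5 - 4 = 169 - 9 ≡ 5; y = λ·(5 - 5) - 30 ≡ 1. → (5, 1)

(5, 1)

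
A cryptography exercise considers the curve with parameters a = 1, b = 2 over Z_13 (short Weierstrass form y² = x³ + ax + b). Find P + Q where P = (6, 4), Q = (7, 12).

(6, 4) + (7, 12). λ = (12 - 4)/(7 - 6) ≡ 8/1 mod 13. 1⁻¹ ≡ 1 (mod 13) since 1·1 = 1 ≡ 1, so λ ≡ 8.
  x = λ² - 6 - 7 = 64 - 13 ≡ 12; y = λ·(6 - 12) - 4 ≡ 0. → (12, 0)

(12, 0)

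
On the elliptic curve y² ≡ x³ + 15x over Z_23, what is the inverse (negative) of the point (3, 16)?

(3, 7)

-(3, 16) = (3, -16 mod 23) = (3, 7).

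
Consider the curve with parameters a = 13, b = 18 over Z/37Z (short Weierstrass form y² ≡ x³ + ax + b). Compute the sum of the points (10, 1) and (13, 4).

(10, 1) + (13, 4). λ = (4 - 1)/(13 - 10) ≡ 3/3 mod 37. 3⁻¹ ≡ 25 (mod 37), so λ ≡ 1.
  x = λ² - 10 - 13 = 1 - 23 ≡ 15; y = λ·(10 - 15) - 1 ≡ 31. → (15, 31)

(15, 31)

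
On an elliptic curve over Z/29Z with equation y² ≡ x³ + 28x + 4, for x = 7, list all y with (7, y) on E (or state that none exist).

x³ + 28x + 4 = 543 ≡ 21 (mod 29).
21 is a non-residue mod 29; no y exists.

none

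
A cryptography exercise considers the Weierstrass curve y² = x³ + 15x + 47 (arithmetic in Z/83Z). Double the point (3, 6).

(27, 76)

tangent at (3, 6): λ = (3·3² + 15)/(2·6) ≡ 42/12. 12⁻¹ ≡ 7 (mod 83), so λ ≡ 42·7 ≡ 45.
  x = λ² - 3 - 3 = 2025 - 6 ≡ 27; y = λ·(3 - 27) - 6 ≡ 76. → (27, 76)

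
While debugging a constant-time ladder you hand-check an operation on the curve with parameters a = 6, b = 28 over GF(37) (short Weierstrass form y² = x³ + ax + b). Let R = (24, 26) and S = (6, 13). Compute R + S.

(17, 14)

(24, 26) + (6, 13). λ = (13 - 26)/(6 - 24) ≡ 24/19 mod 37. 19⁻¹ ≡ 2 (mod 37), so λ ≡ 11.
  x = λ² - 24 - 6 = 121 - 30 ≡ 17; y = λ·(24 - 17) - 26 ≡ 14. → (17, 14)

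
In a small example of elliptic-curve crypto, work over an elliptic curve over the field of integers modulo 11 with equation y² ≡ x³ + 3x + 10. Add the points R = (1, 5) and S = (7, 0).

(1, 5) + (7, 0). λ = (0 - 5)/(7 - 1) ≡ 6/6 mod 11. 6⁻¹ ≡ 2 (mod 11) since 6·2 = 12 ≡ 1, so λ ≡ 1.
  x = λ² - 1 - 7 = 1 - 8 ≡ 4; y = λ·(1 - 4) - 5 ≡ 3. → (4, 3)

(4, 3)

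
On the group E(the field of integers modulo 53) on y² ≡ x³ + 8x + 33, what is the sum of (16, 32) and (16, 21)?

The two points share x = 16 and their y-coordinates satisfy 32 + 21 ≡ 0 (mod 53), so they are inverses. Their sum is O.

O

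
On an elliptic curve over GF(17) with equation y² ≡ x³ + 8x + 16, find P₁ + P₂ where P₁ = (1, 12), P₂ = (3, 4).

(1, 12) + (3, 4). λ = (4 - 12)/(3 - 1) ≡ 9/2 mod 17. 2⁻¹ ≡ 9 (mod 17) since 2·9 = 18 ≡ 1, so λ ≡ 13.
  x = λ² - 1 - 3 = 169 - 4 ≡ 12; y = λ·(1 - 12) - 12 ≡ 15. → (12, 15)

(12, 15)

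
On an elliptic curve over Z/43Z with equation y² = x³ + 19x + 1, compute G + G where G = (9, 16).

tangent at (9, 16): λ = (3·9² + 19)/(2·16) ≡ 4/32. 32⁻¹ ≡ 39 (mod 43), so λ ≡ 4·39 ≡ 27.
  x = λ² - 9 - 9 = 729 - 18 ≡ 23; y = λ·(9 - 23) - 16 ≡ 36. → (23, 36)

(23, 36)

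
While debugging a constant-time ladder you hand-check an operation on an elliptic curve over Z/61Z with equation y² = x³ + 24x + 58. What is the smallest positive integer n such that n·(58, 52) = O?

5

2P: tangent at (58, 52): λ = (3·58² + 24)/(2·52) ≡ 51/43. 43⁻¹ ≡ 44 (mod 61) since 43·44 = 1892 ≡ 1, so λ ≡ 51·44 ≡ 48.
  x = λ² - 58 - 58 = 2304 - 116 ≡ 53; y = λ·(58 - 53) - 52 ≡ 5. → (53, 5)
3P: (53, 5) + (58, 52). λ = (52 - 5)/(58 - 53) ≡ 47/5 mod 61. 5⁻¹ ≡ 49 (mod 61), so λ ≡ 46.
  x = λ² - 53 - 58 = 2116 - 111 ≡ 53; y = λ·(53 - 53) - 5 ≡ 56. → (53, 56)
4P: (53, 56) + (58, 52). λ = (52 - 56)/(58 - 53) ≡ 57/5 mod 61. 5⁻¹ ≡ 49 (mod 61) since 5·49 = 245 ≡ 1, so λ ≡ 48.
  x = λ² - 53 - 58 = 2304 - 111 ≡ 58; y = λ·(53 - 58) - 56 ≡ 9. → (58, 9)
5P: (58, 9) + (58, 52): same x and y₁ ≡ -y₂, so the sum is O.
5P = O, so the order is 5.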